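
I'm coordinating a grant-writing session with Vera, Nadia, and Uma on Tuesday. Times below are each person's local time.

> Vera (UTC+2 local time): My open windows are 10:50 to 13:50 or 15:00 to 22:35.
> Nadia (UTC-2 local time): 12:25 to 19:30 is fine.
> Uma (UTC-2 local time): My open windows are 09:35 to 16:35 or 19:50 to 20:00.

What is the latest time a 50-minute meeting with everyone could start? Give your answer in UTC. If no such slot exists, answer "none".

17:45

Vera in UTC: 08:50-11:50, 13:00-20:35 (subtract 2h to convert from UTC+2).
Nadia in UTC: 14:25-21:30 (add 2h to convert from UTC-2).
Uma in UTC: 11:35-18:35, 21:50-22:00 (add 2h to convert from UTC-2).
Vera ∩ Nadia: 14:25-20:35.
Vera ∩ Nadia ∩ Uma: 14:25-18:35.
The last common window of at least 50 minutes is 14:25-18:35; a 50-minute meeting can start as late as 17:45 and still end by 18:35.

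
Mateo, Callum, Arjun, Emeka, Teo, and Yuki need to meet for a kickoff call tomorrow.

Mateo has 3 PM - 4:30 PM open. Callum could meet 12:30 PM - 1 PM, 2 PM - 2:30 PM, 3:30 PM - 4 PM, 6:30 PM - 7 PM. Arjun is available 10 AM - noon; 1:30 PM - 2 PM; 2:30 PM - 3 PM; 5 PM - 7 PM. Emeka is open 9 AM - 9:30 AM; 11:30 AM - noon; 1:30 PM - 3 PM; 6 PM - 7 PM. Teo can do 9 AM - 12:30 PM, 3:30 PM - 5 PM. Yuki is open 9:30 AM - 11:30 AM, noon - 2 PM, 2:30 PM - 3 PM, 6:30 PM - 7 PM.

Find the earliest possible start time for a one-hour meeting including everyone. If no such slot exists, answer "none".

none

Mateo ∩ Callum: 15:30-16:00.
Mateo ∩ Callum ∩ Arjun: ∅.
Mateo ∩ Callum ∩ Arjun ∩ Emeka: ∅.
Mateo ∩ Callum ∩ Arjun ∩ Emeka ∩ Teo: ∅.
Mateo ∩ Callum ∩ Arjun ∩ Emeka ∩ Teo ∩ Yuki: ∅.
There is no time when everyone is free.
No common window is at least 60 minutes long.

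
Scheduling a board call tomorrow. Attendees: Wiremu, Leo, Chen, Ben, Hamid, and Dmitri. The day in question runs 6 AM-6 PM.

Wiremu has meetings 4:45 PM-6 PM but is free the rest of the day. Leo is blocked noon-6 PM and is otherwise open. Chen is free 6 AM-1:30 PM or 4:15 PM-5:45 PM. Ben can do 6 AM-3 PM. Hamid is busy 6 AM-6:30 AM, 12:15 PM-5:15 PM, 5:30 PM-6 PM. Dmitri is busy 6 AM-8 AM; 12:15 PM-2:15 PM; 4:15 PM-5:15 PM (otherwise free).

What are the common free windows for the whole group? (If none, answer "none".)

Wiremu free: 06:00-16:45 (invert busy blocks within the working day).
Leo free: 06:00-12:00 (invert busy blocks within the working day).
Chen free: 06:00-13:30, 16:15-17:45.
Ben free: 06:00-15:00.
Hamid free: 06:30-12:15, 17:15-17:30 (invert busy blocks within the working day).
Dmitri free: 08:00-12:15, 14:15-16:15, 17:15-18:00 (invert busy blocks within the working day).
Wiremu ∩ Leo: 06:00-12:00.
Wiremu ∩ Leo ∩ Chen: 06:00-12:00.
Wiremu ∩ Leo ∩ Chen ∩ Ben: 06:00-12:00.
Wiremu ∩ Leo ∩ Chen ∩ Ben ∩ Hamid: 06:30-12:00.
Wiremu ∩ Leo ∩ Chen ∩ Ben ∩ Hamid ∩ Dmitri: 08:00-12:00.
So the common availability across everyone is 08:00-12:00.

08:00-12:00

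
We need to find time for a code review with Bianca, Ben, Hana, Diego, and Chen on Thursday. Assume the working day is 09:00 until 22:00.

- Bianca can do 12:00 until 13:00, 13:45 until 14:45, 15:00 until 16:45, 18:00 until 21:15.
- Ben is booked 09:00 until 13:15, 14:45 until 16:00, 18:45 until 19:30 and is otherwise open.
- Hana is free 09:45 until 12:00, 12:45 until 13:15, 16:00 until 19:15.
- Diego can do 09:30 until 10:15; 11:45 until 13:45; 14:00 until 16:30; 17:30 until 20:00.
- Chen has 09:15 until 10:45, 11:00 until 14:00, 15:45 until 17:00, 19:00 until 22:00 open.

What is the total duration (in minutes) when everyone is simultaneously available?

Bianca free: 12:00-13:00, 13:45-14:45, 15:00-16:45, 18:00-21:15.
Ben free: 13:15-14:45, 16:00-18:45, 19:30-22:00 (invert busy blocks within the working day).
Hana free: 09:45-12:00, 12:45-13:15, 16:00-19:15.
Diego free: 09:30-10:15, 11:45-13:45, 14:00-16:30, 17:30-20:00.
Chen free: 09:15-10:45, 11:00-14:00, 15:45-17:00, 19:00-22:00.
Bianca ∩ Ben: 13:45-14:45, 16:00-16:45, 18:00-18:45, 19:30-21:15.
Bianca ∩ Ben ∩ Hana: 16:00-16:45, 18:00-18:45.
Bianca ∩ Ben ∩ Hana ∩ Diego: 16:00-16:30, 18:00-18:45.
Bianca ∩ Ben ∩ Hana ∩ Diego ∩ Chen: 16:00-16:30.
So the common availability across everyone is 16:00-16:30.
That's a single block of 30 minutes.

30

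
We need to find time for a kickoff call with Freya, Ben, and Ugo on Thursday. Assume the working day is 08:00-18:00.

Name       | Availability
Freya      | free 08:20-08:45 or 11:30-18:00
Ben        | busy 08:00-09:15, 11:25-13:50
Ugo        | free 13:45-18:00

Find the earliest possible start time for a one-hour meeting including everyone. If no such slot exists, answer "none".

Freya free: 08:20-08:45, 11:30-18:00.
Ben free: 09:15-11:25, 13:50-18:00 (invert busy blocks within the working day).
Ugo free: 13:45-18:00.
Freya ∩ Ben: 13:50-18:00.
Freya ∩ Ben ∩ Ugo: 13:50-18:00.
Those are the intersection windows.
The first common window of at least 60 minutes is 13:50-18:00, so the earliest start is 13:50.

13:50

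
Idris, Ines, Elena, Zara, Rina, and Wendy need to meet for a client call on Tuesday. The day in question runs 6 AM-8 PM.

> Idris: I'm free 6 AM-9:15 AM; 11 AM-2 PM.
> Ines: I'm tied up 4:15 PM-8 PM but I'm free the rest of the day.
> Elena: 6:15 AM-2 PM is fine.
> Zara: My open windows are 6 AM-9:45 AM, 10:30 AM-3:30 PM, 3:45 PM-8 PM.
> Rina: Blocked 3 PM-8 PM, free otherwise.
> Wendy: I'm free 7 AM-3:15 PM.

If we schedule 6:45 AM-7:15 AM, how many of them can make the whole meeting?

Idris free: 06:00-09:15, 11:00-14:00.
Ines free: 06:00-16:15 (invert busy blocks within the working day).
Elena free: 06:15-14:00.
Zara free: 06:00-09:45, 10:30-15:30, 15:45-20:00.
Rina free: 06:00-15:00 (invert busy blocks within the working day).
Wendy free: 07:00-15:15.
Idris, Ines, Elena, Zara, and Rina can make the full 06:45-07:15 slot — that's 5.

5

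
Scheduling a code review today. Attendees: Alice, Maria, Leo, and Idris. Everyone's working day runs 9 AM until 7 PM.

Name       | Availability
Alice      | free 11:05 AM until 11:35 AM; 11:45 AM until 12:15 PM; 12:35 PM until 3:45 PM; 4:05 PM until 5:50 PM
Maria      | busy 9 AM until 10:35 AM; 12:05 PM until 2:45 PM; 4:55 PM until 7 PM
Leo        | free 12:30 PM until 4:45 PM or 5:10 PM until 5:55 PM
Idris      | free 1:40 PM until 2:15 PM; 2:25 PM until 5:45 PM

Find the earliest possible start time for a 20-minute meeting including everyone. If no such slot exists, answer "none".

14:45

Alice free: 11:05-11:35, 11:45-12:15, 12:35-15:45, 16:05-17:50.
Maria free: 10:35-12:05, 14:45-16:55 (invert busy blocks within the working day).
Leo free: 12:30-16:45, 17:10-17:55.
Idris free: 13:40-14:15, 14:25-17:45.
Alice ∩ Maria: 11:05-11:35, 11:45-12:05, 14:45-15:45, 16:05-16:55.
Alice ∩ Maria ∩ Leo: 14:45-15:45, 16:05-16:45.
Alice ∩ Maria ∩ Leo ∩ Idris: 14:45-15:45, 16:05-16:45.
The first common window of at least 20 minutes is 14:45-15:45, so the earliest start is 14:45.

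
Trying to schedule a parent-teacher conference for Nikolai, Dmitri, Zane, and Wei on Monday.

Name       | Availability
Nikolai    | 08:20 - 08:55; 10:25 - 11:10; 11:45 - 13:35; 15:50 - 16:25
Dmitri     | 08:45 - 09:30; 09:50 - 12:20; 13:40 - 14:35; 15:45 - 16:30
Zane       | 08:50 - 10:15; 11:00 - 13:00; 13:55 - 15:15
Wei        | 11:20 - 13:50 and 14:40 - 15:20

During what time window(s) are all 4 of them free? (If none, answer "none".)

11:45-12:20

Nikolai ∩ Dmitri: 08:45-08:55, 10:25-11:10, 11:45-12:20, 15:50-16:25.
Nikolai ∩ Dmitri ∩ Zane: 08:50-08:55, 11:00-11:10, 11:45-12:20.
Nikolai ∩ Dmitri ∩ Zane ∩ Wei: 11:45-12:20.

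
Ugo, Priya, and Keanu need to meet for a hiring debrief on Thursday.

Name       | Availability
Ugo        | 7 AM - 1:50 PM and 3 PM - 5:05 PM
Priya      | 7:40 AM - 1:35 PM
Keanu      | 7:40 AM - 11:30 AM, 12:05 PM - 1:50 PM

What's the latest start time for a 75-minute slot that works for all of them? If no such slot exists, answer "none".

Ugo ∩ Priya: 07:40-13:35.
Ugo ∩ Priya ∩ Keanu: 07:40-11:30, 12:05-13:35.
The last common window of at least 75 minutes is 12:05-13:35; a 75-minute meeting can start as late as 12:20 and still end by 13:35.

12:20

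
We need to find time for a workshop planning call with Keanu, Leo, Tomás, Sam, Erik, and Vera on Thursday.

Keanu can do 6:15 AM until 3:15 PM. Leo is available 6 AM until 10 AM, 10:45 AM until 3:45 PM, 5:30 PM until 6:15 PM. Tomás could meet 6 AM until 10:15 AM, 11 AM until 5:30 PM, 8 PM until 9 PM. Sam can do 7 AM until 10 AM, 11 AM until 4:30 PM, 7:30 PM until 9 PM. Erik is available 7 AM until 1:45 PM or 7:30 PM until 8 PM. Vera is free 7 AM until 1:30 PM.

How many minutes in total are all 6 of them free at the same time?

Keanu ∩ Leo: 06:15-10:00, 10:45-15:15.
Keanu ∩ Leo ∩ Tomás: 06:15-10:00, 11:00-15:15.
Keanu ∩ Leo ∩ Tomás ∩ Sam: 07:00-10:00, 11:00-15:15.
Keanu ∩ Leo ∩ Tomás ∩ Sam ∩ Erik: 07:00-10:00, 11:00-13:45.
Keanu ∩ Leo ∩ Tomás ∩ Sam ∩ Erik ∩ Vera: 07:00-10:00, 11:00-13:30.
Summing the common windows: 180 + 150 = 330 minutes.

330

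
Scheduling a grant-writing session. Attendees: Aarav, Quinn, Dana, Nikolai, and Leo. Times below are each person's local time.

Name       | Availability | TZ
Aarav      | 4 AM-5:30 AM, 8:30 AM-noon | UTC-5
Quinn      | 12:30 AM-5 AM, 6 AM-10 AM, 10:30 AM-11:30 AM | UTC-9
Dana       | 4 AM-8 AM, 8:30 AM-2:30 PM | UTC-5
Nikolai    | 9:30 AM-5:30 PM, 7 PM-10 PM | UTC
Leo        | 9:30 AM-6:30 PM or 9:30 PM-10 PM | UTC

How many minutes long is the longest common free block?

120

Aarav in UTC: 09:00-10:30, 13:30-17:00 (add 5h to convert from UTC-5).
Quinn in UTC: 09:30-14:00, 15:00-19:00, 19:30-20:30 (add 9h to convert from UTC-9).
Dana in UTC: 09:00-13:00, 13:30-19:30 (add 5h to convert from UTC-5).
Nikolai in UTC: 09:30-17:30, 19:00-22:00.
Leo in UTC: 09:30-18:30, 21:30-22:00.
Aarav ∩ Quinn: 09:30-10:30, 13:30-14:00, 15:00-17:00.
Aarav ∩ Quinn ∩ Dana: 09:30-10:30, 13:30-14:00, 15:00-17:00.
Aarav ∩ Quinn ∩ Dana ∩ Nikolai: 09:30-10:30, 13:30-14:00, 15:00-17:00.
Aarav ∩ Quinn ∩ Dana ∩ Nikolai ∩ Leo: 09:30-10:30, 13:30-14:00, 15:00-17:00.
The longest is 15:00-17:00 at 120 minutes.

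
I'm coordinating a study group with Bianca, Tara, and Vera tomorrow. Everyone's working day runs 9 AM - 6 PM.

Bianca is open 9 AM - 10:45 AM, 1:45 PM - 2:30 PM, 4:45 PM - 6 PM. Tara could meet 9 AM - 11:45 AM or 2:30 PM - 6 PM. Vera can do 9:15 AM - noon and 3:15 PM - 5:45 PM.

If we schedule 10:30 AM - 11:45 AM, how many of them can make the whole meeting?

Tara and Vera can make the full 10:30-11:45 slot — that's 2.

2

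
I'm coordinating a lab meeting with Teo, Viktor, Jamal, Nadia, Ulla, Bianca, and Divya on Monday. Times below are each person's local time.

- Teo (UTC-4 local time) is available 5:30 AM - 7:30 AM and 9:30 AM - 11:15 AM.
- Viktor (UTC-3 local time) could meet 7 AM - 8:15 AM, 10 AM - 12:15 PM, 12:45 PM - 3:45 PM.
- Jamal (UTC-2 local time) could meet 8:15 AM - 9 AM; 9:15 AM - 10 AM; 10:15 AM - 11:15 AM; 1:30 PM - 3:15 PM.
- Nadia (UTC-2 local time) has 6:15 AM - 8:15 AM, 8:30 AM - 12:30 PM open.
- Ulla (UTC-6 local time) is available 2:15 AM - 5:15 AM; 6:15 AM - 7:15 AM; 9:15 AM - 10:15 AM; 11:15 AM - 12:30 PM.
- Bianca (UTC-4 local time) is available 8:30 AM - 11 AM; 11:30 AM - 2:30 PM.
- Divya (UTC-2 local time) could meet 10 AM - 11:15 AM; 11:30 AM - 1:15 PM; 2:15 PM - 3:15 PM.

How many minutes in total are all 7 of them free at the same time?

0

Teo in UTC: 09:30-11:30, 13:30-15:15 (add 4h to convert from UTC-4).
Viktor in UTC: 10:00-11:15, 13:00-15:15, 15:45-18:45 (add 3h to convert from UTC-3).
Jamal in UTC: 10:15-11:00, 11:15-12:00, 12:15-13:15, 15:30-17:15 (add 2h to convert from UTC-2).
Nadia in UTC: 08:15-10:15, 10:30-14:30 (add 2h to convert from UTC-2).
Ulla in UTC: 08:15-11:15, 12:15-13:15, 15:15-16:15, 17:15-18:30 (add 6h to convert from UTC-6).
Bianca in UTC: 12:30-15:00, 15:30-18:30 (add 4h to convert from UTC-4).
Divya in UTC: 12:00-13:15, 13:30-15:15, 16:15-17:15 (add 2h to convert from UTC-2).
Teo ∩ Viktor: 10:00-11:15, 13:30-15:15.
Teo ∩ Viktor ∩ Jamal: 10:15-11:00.
Teo ∩ Viktor ∩ Jamal ∩ Nadia: 10:30-11:00.
Teo ∩ Viktor ∩ Jamal ∩ Nadia ∩ Ulla: 10:30-11:00.
Teo ∩ Viktor ∩ Jamal ∩ Nadia ∩ Ulla ∩ Bianca: ∅.
Teo ∩ Viktor ∩ Jamal ∩ Nadia ∩ Ulla ∩ Bianca ∩ Divya: ∅.
There is no time when everyone is free.
There is no common window, so the total is 0 minutes.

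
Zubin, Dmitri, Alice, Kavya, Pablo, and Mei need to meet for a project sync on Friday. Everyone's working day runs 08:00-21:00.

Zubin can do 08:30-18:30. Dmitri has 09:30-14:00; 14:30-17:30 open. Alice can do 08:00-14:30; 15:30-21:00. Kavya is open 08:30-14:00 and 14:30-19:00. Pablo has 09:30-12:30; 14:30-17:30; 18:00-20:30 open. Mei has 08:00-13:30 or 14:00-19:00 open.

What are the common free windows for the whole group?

09:30-12:30, 15:30-17:30

Zubin ∩ Dmitri: 09:30-14:00, 14:30-17:30.
Zubin ∩ Dmitri ∩ Alice: 09:30-14:00, 15:30-17:30.
Zubin ∩ Dmitri ∩ Alice ∩ Kavya: 09:30-14:00, 15:30-17:30.
Zubin ∩ Dmitri ∩ Alice ∩ Kavya ∩ Pablo: 09:30-12:30, 15:30-17:30.
Zubin ∩ Dmitri ∩ Alice ∩ Kavya ∩ Pablo ∩ Mei: 09:30-12:30, 15:30-17:30.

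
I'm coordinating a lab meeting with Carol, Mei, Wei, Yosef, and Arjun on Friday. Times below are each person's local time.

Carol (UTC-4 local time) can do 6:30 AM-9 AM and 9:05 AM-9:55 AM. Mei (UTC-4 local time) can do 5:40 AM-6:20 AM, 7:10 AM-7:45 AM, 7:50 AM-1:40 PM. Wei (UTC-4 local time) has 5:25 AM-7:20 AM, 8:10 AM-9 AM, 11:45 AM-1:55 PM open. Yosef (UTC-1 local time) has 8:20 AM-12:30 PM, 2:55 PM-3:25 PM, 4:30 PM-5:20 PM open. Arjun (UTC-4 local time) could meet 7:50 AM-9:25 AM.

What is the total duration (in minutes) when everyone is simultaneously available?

50

Carol in UTC: 10:30-13:00, 13:05-13:55 (add 4h to convert from UTC-4).
Mei in UTC: 09:40-10:20, 11:10-11:45, 11:50-17:40 (add 4h to convert from UTC-4).
Wei in UTC: 09:25-11:20, 12:10-13:00, 15:45-17:55 (add 4h to convert from UTC-4).
Yosef in UTC: 09:20-13:30, 15:55-16:25, 17:30-18:20 (add 1h to convert from UTC-1).
Arjun in UTC: 11:50-13:25 (add 4h to convert from UTC-4).
Carol ∩ Mei: 11:10-11:45, 11:50-13:00, 13:05-13:55.
Carol ∩ Mei ∩ Wei: 11:10-11:20, 12:10-13:00.
Carol ∩ Mei ∩ Wei ∩ Yosef: 11:10-11:20, 12:10-13:00.
Carol ∩ Mei ∩ Wei ∩ Yosef ∩ Arjun: 12:10-13:00.
That's a single block of 50 minutes.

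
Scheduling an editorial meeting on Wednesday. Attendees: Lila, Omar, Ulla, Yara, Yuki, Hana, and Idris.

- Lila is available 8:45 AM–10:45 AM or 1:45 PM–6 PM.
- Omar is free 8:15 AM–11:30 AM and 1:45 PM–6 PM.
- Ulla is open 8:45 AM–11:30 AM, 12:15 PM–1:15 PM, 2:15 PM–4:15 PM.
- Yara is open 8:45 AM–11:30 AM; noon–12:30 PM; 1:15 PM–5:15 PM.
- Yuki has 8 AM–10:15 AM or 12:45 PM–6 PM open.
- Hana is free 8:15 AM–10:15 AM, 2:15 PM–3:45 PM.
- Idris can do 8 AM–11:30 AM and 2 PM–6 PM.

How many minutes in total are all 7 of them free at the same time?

180

Lila ∩ Omar: 08:45-10:45, 13:45-18:00.
Lila ∩ Omar ∩ Ulla: 08:45-10:45, 14:15-16:15.
Lila ∩ Omar ∩ Ulla ∩ Yara: 08:45-10:45, 14:15-16:15.
Lila ∩ Omar ∩ Ulla ∩ Yara ∩ Yuki: 08:45-10:15, 14:15-16:15.
Lila ∩ Omar ∩ Ulla ∩ Yara ∩ Yuki ∩ Hana: 08:45-10:15, 14:15-15:45.
Lila ∩ Omar ∩ Ulla ∩ Yara ∩ Yuki ∩ Hana ∩ Idris: 08:45-10:15, 14:15-15:45.
Summing the common windows: 90 + 90 = 180 minutes.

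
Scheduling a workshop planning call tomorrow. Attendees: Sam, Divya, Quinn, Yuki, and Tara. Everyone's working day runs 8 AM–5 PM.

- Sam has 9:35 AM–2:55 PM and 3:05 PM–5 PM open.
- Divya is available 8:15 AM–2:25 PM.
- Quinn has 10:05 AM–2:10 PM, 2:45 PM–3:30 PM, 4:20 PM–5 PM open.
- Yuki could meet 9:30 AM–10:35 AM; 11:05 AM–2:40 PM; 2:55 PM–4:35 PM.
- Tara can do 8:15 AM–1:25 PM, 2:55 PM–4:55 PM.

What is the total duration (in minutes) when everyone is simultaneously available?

170

Sam ∩ Divya: 09:35-14:25.
Sam ∩ Divya ∩ Quinn: 10:05-14:10.
Sam ∩ Divya ∩ Quinn ∩ Yuki: 10:05-10:35, 11:05-14:10.
Sam ∩ Divya ∩ Quinn ∩ Yuki ∩ Tara: 10:05-10:35, 11:05-13:25.
Summing the common windows: 30 + 140 = 170 minutes.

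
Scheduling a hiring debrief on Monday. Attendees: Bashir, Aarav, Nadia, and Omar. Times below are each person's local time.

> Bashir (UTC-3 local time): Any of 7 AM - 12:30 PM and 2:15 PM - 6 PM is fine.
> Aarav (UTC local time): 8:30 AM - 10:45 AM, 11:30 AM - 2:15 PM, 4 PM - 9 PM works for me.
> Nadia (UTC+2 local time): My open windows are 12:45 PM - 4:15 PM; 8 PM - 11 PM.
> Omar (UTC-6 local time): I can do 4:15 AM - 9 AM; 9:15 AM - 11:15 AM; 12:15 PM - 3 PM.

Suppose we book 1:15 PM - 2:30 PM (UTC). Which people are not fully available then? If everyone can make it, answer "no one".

Aarav, Nadia

Bashir in UTC: 10:00-15:30, 17:15-21:00 (add 3h to convert from UTC-3).
Aarav in UTC: 08:30-10:45, 11:30-14:15, 16:00-21:00.
Nadia in UTC: 10:45-14:15, 18:00-21:00 (subtract 2h to convert from UTC+2).
Omar in UTC: 10:15-15:00, 15:15-17:15, 18:15-21:00 (add 6h to convert from UTC-6).
Bashir: free for 13:15-14:30. Aarav: not fully free for 13:15-14:30. Nadia: not fully free for 13:15-14:30. Omar: free for 13:15-14:30.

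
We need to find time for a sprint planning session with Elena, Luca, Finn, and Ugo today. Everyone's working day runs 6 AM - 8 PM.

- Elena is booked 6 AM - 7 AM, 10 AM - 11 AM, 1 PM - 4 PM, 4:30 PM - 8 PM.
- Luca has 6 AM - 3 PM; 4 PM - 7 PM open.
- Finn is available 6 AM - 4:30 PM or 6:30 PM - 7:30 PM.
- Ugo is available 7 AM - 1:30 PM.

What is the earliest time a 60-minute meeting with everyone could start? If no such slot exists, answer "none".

07:00

Elena free: 07:00-10:00, 11:00-13:00, 16:00-16:30 (invert busy blocks within the working day).
Luca free: 06:00-15:00, 16:00-19:00.
Finn free: 06:00-16:30, 18:30-19:30.
Ugo free: 07:00-13:30.
Elena ∩ Luca: 07:00-10:00, 11:00-13:00, 16:00-16:30.
Elena ∩ Luca ∩ Finn: 07:00-10:00, 11:00-13:00, 16:00-16:30.
Elena ∩ Luca ∩ Finn ∩ Ugo: 07:00-10:00, 11:00-13:00.
Those are the intersection windows.
The first common window of at least 60 minutes is 07:00-10:00, so the earliest start is 07:00.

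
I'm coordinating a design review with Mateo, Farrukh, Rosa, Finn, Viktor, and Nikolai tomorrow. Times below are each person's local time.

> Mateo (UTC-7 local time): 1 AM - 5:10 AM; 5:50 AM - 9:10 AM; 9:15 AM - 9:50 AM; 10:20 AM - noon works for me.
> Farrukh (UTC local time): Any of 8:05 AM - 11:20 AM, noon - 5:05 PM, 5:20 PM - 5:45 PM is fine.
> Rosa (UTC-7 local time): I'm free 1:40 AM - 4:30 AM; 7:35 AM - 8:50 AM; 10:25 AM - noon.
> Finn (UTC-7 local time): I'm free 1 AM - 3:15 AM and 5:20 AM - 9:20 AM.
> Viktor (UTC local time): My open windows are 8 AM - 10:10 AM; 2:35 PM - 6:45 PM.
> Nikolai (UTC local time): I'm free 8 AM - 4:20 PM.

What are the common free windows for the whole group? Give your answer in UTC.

Mateo in UTC: 08:00-12:10, 12:50-16:10, 16:15-16:50, 17:20-19:00 (add 7h to convert from UTC-7).
Farrukh in UTC: 08:05-11:20, 12:00-17:05, 17:20-17:45.
Rosa in UTC: 08:40-11:30, 14:35-15:50, 17:25-19:00 (add 7h to convert from UTC-7).
Finn in UTC: 08:00-10:15, 12:20-16:20 (add 7h to convert from UTC-7).
Viktor in UTC: 08:00-10:10, 14:35-18:45.
Nikolai in UTC: 08:00-16:20.
Mateo ∩ Farrukh: 08:05-11:20, 12:00-12:10, 12:50-16:10, 16:15-16:50, 17:20-17:45.
Mateo ∩ Farrukh ∩ Rosa: 08:40-11:20, 14:35-15:50, 17:25-17:45.
Mateo ∩ Farrukh ∩ Rosa ∩ Finn: 08:40-10:15, 14:35-15:50.
Mateo ∩ Farrukh ∩ Rosa ∩ Finn ∩ Viktor: 08:40-10:10, 14:35-15:50.
Mateo ∩ Farrukh ∩ Rosa ∩ Finn ∩ Viktor ∩ Nikolai: 08:40-10:10, 14:35-15:50.
So the common availability across everyone is 08:40-10:10, 14:35-15:50.

08:40-10:10, 14:35-15:50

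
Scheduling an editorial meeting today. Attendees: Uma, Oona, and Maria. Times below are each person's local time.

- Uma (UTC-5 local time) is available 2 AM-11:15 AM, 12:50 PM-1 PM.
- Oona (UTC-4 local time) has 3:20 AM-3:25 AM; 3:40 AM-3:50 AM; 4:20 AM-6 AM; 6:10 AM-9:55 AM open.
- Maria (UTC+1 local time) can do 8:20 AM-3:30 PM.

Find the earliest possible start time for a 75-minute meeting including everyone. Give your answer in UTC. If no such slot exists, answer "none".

Uma in UTC: 07:00-16:15, 17:50-18:00 (add 5h to convert from UTC-5).
Oona in UTC: 07:20-07:25, 07:40-07:50, 08:20-10:00, 10:10-13:55 (add 4h to convert from UTC-4).
Maria in UTC: 07:20-14:30 (subtract 1h to convert from UTC+1).
Uma ∩ Oona: 07:20-07:25, 07:40-07:50, 08:20-10:00, 10:10-13:55.
Uma ∩ Oona ∩ Maria: 07:20-07:25, 07:40-07:50, 08:20-10:00, 10:10-13:55.
The first common window of at least 75 minutes is 08:20-10:00, so the earliest start is 08:20.

08:20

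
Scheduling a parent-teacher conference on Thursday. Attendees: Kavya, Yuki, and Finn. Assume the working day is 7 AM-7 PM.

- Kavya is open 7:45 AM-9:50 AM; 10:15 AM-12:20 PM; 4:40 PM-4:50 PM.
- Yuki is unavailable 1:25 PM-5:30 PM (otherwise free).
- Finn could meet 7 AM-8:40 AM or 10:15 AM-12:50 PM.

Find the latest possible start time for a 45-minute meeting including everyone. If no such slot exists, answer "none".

Kavya free: 07:45-09:50, 10:15-12:20, 16:40-16:50.
Yuki free: 07:00-13:25, 17:30-19:00 (invert busy blocks within the working day).
Finn free: 07:00-08:40, 10:15-12:50.
Kavya ∩ Yuki: 07:45-09:50, 10:15-12:20.
Kavya ∩ Yuki ∩ Finn: 07:45-08:40, 10:15-12:20.
Those are the intersection windows.
The last common window of at least 45 minutes is 10:15-12:20; a 45-minute meeting can start as late as 11:35 and still end by 12:20.

11:35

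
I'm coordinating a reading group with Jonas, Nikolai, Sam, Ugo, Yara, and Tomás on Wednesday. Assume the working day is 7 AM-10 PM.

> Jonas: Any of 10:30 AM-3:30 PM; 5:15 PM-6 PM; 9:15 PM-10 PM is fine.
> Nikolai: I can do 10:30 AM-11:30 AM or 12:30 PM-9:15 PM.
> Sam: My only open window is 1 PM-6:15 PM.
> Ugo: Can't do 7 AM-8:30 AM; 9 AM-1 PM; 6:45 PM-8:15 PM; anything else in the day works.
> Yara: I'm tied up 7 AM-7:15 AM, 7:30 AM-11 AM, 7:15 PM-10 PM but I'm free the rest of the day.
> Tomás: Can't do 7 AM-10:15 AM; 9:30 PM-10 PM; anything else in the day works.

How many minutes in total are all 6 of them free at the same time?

195

Jonas free: 10:30-15:30, 17:15-18:00, 21:15-22:00.
Nikolai free: 10:30-11:30, 12:30-21:15.
Sam free: 13:00-18:15.
Ugo free: 08:30-09:00, 13:00-18:45, 20:15-22:00 (invert busy blocks within the working day).
Yara free: 07:15-07:30, 11:00-19:15 (invert busy blocks within the working day).
Tomás free: 10:15-21:30 (invert busy blocks within the working day).
Jonas ∩ Nikolai: 10:30-11:30, 12:30-15:30, 17:15-18:00.
Jonas ∩ Nikolai ∩ Sam: 13:00-15:30, 17:15-18:00.
Jonas ∩ Nikolai ∩ Sam ∩ Ugo: 13:00-15:30, 17:15-18:00.
Jonas ∩ Nikolai ∩ Sam ∩ Ugo ∩ Yara: 13:00-15:30, 17:15-18:00.
Jonas ∩ Nikolai ∩ Sam ∩ Ugo ∩ Yara ∩ Tomás: 13:00-15:30, 17:15-18:00.
So the common availability across everyone is 13:00-15:30, 17:15-18:00.
Summing the common windows: 150 + 45 = 195 minutes.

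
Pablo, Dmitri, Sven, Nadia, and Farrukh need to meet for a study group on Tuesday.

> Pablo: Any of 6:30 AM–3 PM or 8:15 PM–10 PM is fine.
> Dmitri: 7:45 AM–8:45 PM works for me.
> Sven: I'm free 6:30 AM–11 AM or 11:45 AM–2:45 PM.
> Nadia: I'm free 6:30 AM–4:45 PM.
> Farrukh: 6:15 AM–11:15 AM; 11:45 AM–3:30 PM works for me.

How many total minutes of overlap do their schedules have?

Pablo ∩ Dmitri: 07:45-15:00, 20:15-20:45.
Pablo ∩ Dmitri ∩ Sven: 07:45-11:00, 11:45-14:45.
Pablo ∩ Dmitri ∩ Sven ∩ Nadia: 07:45-11:00, 11:45-14:45.
Pablo ∩ Dmitri ∩ Sven ∩ Nadia ∩ Farrukh: 07:45-11:00, 11:45-14:45.
Those are the intersection windows.
Summing the common windows: 195 + 180 = 375 minutes.

375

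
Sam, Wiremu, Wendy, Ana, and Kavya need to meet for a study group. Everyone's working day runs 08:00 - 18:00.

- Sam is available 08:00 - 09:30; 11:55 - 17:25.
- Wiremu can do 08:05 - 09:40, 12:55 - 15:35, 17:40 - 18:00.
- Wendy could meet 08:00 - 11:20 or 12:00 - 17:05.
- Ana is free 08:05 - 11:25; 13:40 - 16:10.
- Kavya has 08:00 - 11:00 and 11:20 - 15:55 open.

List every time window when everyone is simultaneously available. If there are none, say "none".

Sam ∩ Wiremu: 08:05-09:30, 12:55-15:35.
Sam ∩ Wiremu ∩ Wendy: 08:05-09:30, 12:55-15:35.
Sam ∩ Wiremu ∩ Wendy ∩ Ana: 08:05-09:30, 13:40-15:35.
Sam ∩ Wiremu ∩ Wendy ∩ Ana ∩ Kavya: 08:05-09:30, 13:40-15:35.

08:05-09:30, 13:40-15:35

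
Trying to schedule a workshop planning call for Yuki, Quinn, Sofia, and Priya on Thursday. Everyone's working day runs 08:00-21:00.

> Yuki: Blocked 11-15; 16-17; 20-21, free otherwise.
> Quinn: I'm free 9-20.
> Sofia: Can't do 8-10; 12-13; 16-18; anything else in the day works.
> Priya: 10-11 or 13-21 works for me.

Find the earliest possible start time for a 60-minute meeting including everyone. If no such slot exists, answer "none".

Yuki free: 08:00-11:00, 15:00-16:00, 17:00-20:00 (invert busy blocks within the working day).
Quinn free: 09:00-20:00.
Sofia free: 10:00-12:00, 13:00-16:00, 18:00-21:00 (invert busy blocks within the working day).
Priya free: 10:00-11:00, 13:00-21:00.
Yuki ∩ Quinn: 09:00-11:00, 15:00-16:00, 17:00-20:00.
Yuki ∩ Quinn ∩ Sofia: 10:00-11:00, 15:00-16:00, 18:00-20:00.
Yuki ∩ Quinn ∩ Sofia ∩ Priya: 10:00-11:00, 15:00-16:00, 18:00-20:00.
The first common window of at least 60 minutes is 10:00-11:00, so the earliest start is 10:00.

10:00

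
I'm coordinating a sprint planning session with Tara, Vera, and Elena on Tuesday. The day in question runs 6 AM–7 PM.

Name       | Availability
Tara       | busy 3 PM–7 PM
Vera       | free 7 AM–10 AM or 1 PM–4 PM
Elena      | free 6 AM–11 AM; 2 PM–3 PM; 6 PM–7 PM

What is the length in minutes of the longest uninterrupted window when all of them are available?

180

Tara free: 06:00-15:00 (invert busy blocks within the working day).
Vera free: 07:00-10:00, 13:00-16:00.
Elena free: 06:00-11:00, 14:00-15:00, 18:00-19:00.
Tara ∩ Vera: 07:00-10:00, 13:00-15:00.
Tara ∩ Vera ∩ Elena: 07:00-10:00, 14:00-15:00.
The longest is 07:00-10:00 at 180 minutes.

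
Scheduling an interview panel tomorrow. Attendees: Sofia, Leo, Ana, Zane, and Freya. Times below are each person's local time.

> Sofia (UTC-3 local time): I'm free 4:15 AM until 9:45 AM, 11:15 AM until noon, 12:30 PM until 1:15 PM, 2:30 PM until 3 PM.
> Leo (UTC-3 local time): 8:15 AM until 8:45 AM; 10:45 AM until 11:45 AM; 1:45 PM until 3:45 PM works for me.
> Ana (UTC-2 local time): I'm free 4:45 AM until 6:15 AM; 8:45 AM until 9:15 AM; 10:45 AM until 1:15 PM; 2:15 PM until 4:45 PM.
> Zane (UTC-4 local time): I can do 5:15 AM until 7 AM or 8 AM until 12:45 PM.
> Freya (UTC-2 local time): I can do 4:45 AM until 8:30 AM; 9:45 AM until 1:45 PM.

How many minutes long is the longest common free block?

Sofia in UTC: 07:15-12:45, 14:15-15:00, 15:30-16:15, 17:30-18:00 (add 3h to convert from UTC-3).
Leo in UTC: 11:15-11:45, 13:45-14:45, 16:45-18:45 (add 3h to convert from UTC-3).
Ana in UTC: 06:45-08:15, 10:45-11:15, 12:45-15:15, 16:15-18:45 (add 2h to convert from UTC-2).
Zane in UTC: 09:15-11:00, 12:00-16:45 (add 4h to convert from UTC-4).
Freya in UTC: 06:45-10:30, 11:45-15:45 (add 2h to convert from UTC-2).
Sofia ∩ Leo: 11:15-11:45, 14:15-14:45, 17:30-18:00.
Sofia ∩ Leo ∩ Ana: 14:15-14:45, 17:30-18:00.
Sofia ∩ Leo ∩ Ana ∩ Zane: 14:15-14:45.
Sofia ∩ Leo ∩ Ana ∩ Zane ∩ Freya: 14:15-14:45.
The longest is 14:15-14:45 at 30 minutes.

30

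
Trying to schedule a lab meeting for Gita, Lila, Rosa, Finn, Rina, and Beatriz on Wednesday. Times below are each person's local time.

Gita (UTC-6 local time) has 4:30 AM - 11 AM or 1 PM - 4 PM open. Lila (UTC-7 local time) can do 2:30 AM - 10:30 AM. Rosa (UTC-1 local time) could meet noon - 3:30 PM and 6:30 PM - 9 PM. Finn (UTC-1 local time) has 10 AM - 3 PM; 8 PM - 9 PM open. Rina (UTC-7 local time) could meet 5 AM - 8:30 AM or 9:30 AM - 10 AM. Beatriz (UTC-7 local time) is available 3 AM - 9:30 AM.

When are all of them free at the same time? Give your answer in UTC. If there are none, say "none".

Gita in UTC: 10:30-17:00, 19:00-22:00 (add 6h to convert from UTC-6).
Lila in UTC: 09:30-17:30 (add 7h to convert from UTC-7).
Rosa in UTC: 13:00-16:30, 19:30-22:00 (add 1h to convert from UTC-1).
Finn in UTC: 11:00-16:00, 21:00-22:00 (add 1h to convert from UTC-1).
Rina in UTC: 12:00-15:30, 16:30-17:00 (add 7h to convert from UTC-7).
Beatriz in UTC: 10:00-16:30 (add 7h to convert from UTC-7).
Gita ∩ Lila: 10:30-17:00.
Gita ∩ Lila ∩ Rosa: 13:00-16:30.
Gita ∩ Lila ∩ Rosa ∩ Finn: 13:00-16:00.
Gita ∩ Lila ∩ Rosa ∩ Finn ∩ Rina: 13:00-15:30.
Gita ∩ Lila ∩ Rosa ∩ Finn ∩ Rina ∩ Beatriz: 13:00-15:30.
Those are the intersection windows.

13:00-15:30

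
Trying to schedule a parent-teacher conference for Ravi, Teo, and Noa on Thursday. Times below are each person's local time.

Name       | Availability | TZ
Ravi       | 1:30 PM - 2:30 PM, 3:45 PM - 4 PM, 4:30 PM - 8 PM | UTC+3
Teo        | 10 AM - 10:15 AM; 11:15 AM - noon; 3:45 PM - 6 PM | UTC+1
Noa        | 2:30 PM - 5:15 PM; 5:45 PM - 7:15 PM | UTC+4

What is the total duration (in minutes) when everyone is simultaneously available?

Ravi in UTC: 10:30-11:30, 12:45-13:00, 13:30-17:00 (subtract 3h to convert from UTC+3).
Teo in UTC: 09:00-09:15, 10:15-11:00, 14:45-17:00 (subtract 1h to convert from UTC+1).
Noa in UTC: 10:30-13:15, 13:45-15:15 (subtract 4h to convert from UTC+4).
Ravi ∩ Teo: 10:30-11:00, 14:45-17:00.
Ravi ∩ Teo ∩ Noa: 10:30-11:00, 14:45-15:15.
Those are the intersection windows.
Summing the common windows: 30 + 30 = 60 minutes.

60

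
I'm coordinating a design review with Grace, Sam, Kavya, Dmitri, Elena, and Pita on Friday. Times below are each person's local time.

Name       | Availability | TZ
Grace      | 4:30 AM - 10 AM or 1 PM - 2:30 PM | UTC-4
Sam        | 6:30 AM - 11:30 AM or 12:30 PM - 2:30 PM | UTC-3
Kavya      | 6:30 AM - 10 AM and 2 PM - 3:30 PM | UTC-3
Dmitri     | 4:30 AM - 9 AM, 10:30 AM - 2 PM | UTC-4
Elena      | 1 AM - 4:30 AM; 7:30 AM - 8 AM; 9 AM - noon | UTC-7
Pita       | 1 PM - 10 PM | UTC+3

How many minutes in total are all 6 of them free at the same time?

120

Grace in UTC: 08:30-14:00, 17:00-18:30 (add 4h to convert from UTC-4).
Sam in UTC: 09:30-14:30, 15:30-17:30 (add 3h to convert from UTC-3).
Kavya in UTC: 09:30-13:00, 17:00-18:30 (add 3h to convert from UTC-3).
Dmitri in UTC: 08:30-13:00, 14:30-18:00 (add 4h to convert from UTC-4).
Elena in UTC: 08:00-11:30, 14:30-15:00, 16:00-19:00 (add 7h to convert from UTC-7).
Pita in UTC: 10:00-19:00 (subtract 3h to convert from UTC+3).
Grace ∩ Sam: 09:30-14:00, 17:00-17:30.
Grace ∩ Sam ∩ Kavya: 09:30-13:00, 17:00-17:30.
Grace ∩ Sam ∩ Kavya ∩ Dmitri: 09:30-13:00, 17:00-17:30.
Grace ∩ Sam ∩ Kavya ∩ Dmitri ∩ Elena: 09:30-11:30, 17:00-17:30.
Grace ∩ Sam ∩ Kavya ∩ Dmitri ∩ Elena ∩ Pita: 10:00-11:30, 17:00-17:30.
Summing the common windows: 90 + 30 = 120 minutes.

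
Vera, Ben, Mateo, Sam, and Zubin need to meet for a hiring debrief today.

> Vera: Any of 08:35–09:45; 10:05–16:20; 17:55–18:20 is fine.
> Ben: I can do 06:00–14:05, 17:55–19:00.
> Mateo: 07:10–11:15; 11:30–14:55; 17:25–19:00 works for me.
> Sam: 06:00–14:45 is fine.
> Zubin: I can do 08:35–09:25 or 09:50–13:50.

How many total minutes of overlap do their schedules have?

Vera ∩ Ben: 08:35-09:45, 10:05-14:05, 17:55-18:20.
Vera ∩ Ben ∩ Mateo: 08:35-09:45, 10:05-11:15, 11:30-14:05, 17:55-18:20.
Vera ∩ Ben ∩ Mateo ∩ Sam: 08:35-09:45, 10:05-11:15, 11:30-14:05.
Vera ∩ Ben ∩ Mateo ∩ Sam ∩ Zubin: 08:35-09:25, 10:05-11:15, 11:30-13:50.
Summing the common windows: 50 + 70 + 140 = 260 minutes.

260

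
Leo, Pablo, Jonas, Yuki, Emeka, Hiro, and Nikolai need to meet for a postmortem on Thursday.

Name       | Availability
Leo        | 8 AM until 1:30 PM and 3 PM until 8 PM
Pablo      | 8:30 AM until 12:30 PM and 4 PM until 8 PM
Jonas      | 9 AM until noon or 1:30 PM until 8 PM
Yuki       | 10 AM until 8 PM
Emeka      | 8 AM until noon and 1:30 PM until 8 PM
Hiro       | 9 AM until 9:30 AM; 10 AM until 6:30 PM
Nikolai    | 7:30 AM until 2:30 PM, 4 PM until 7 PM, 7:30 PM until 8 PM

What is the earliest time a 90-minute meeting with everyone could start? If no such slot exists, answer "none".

Leo ∩ Pablo: 08:30-12:30, 16:00-20:00.
Leo ∩ Pablo ∩ Jonas: 09:00-12:00, 16:00-20:00.
Leo ∩ Pablo ∩ Jonas ∩ Yuki: 10:00-12:00, 16:00-20:00.
Leo ∩ Pablo ∩ Jonas ∩ Yuki ∩ Emeka: 10:00-12:00, 16:00-20:00.
Leo ∩ Pablo ∩ Jonas ∩ Yuki ∩ Emeka ∩ Hiro: 10:00-12:00, 16:00-18:30.
Leo ∩ Pablo ∩ Jonas ∩ Yuki ∩ Emeka ∩ Hiro ∩ Nikolai: 10:00-12:00, 16:00-18:30.
The first common window of at least 90 minutes is 10:00-12:00, so the earliest start is 10:00.

10:00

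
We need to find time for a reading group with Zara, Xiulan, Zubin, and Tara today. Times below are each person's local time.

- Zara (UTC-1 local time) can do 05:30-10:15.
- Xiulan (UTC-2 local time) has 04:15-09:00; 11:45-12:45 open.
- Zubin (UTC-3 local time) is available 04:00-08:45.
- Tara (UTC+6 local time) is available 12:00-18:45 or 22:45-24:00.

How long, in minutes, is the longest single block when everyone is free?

Zara in UTC: 06:30-11:15 (add 1h to convert from UTC-1).
Xiulan in UTC: 06:15-11:00, 13:45-14:45 (add 2h to convert from UTC-2).
Zubin in UTC: 07:00-11:45 (add 3h to convert from UTC-3).
Tara in UTC: 06:00-12:45, 16:45-18:00 (subtract 6h to convert from UTC+6).
Zara ∩ Xiulan: 06:30-11:00.
Zara ∩ Xiulan ∩ Zubin: 07:00-11:00.
Zara ∩ Xiulan ∩ Zubin ∩ Tara: 07:00-11:00.
The longest is 07:00-11:00 at 240 minutes.

240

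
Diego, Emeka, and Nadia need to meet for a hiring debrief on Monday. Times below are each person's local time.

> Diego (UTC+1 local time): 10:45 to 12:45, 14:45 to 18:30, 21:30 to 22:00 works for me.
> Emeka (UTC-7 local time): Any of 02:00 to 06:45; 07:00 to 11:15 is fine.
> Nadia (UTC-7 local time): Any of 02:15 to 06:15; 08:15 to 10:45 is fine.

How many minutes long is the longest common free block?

Diego in UTC: 09:45-11:45, 13:45-17:30, 20:30-21:00 (subtract 1h to convert from UTC+1).
Emeka in UTC: 09:00-13:45, 14:00-18:15 (add 7h to convert from UTC-7).
Nadia in UTC: 09:15-13:15, 15:15-17:45 (add 7h to convert from UTC-7).
Diego ∩ Emeka: 09:45-11:45, 14:00-17:30.
Diego ∩ Emeka ∩ Nadia: 09:45-11:45, 15:15-17:30.
Those are the intersection windows.
The longest is 15:15-17:30 at 135 minutes.

135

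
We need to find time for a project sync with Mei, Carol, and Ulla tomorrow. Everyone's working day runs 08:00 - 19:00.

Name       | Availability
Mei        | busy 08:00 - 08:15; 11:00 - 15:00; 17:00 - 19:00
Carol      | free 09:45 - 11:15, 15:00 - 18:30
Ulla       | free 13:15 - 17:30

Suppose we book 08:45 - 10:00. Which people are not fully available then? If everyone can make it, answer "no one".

Mei free: 08:15-11:00, 15:00-17:00 (invert busy blocks within the working day).
Carol free: 09:45-11:15, 15:00-18:30.
Ulla free: 13:15-17:30.
Mei: free for 08:45-10:00. Carol: not fully free for 08:45-10:00. Ulla: not fully free for 08:45-10:00.

Carol, Ulla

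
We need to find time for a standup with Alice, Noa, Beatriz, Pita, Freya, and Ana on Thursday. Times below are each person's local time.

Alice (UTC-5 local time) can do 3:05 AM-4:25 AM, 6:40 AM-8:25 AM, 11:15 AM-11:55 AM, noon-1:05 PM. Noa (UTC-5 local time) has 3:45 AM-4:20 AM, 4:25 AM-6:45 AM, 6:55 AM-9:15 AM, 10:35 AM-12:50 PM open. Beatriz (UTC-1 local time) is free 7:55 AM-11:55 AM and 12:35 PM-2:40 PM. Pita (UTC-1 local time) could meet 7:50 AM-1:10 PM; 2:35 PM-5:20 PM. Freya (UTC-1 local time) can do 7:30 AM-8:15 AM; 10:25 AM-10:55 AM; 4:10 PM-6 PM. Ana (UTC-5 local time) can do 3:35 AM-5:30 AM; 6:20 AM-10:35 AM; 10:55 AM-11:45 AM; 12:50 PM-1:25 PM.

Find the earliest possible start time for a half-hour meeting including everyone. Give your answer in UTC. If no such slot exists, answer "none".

Alice in UTC: 08:05-09:25, 11:40-13:25, 16:15-16:55, 17:00-18:05 (add 5h to convert from UTC-5).
Noa in UTC: 08:45-09:20, 09:25-11:45, 11:55-14:15, 15:35-17:50 (add 5h to convert from UTC-5).
Beatriz in UTC: 08:55-12:55, 13:35-15:40 (add 1h to convert from UTC-1).
Pita in UTC: 08:50-14:10, 15:35-18:20 (add 1h to convert from UTC-1).
Freya in UTC: 08:30-09:15, 11:25-11:55, 17:10-19:00 (add 1h to convert from UTC-1).
Ana in UTC: 08:35-10:30, 11:20-15:35, 15:55-16:45, 17:50-18:25 (add 5h to convert from UTC-5).
Alice ∩ Noa: 08:45-09:20, 11:40-11:45, 11:55-13:25, 16:15-16:55, 17:00-17:50.
Alice ∩ Noa ∩ Beatriz: 08:55-09:20, 11:40-11:45, 11:55-12:55.
Alice ∩ Noa ∩ Beatriz ∩ Pita: 08:55-09:20, 11:40-11:45, 11:55-12:55.
Alice ∩ Noa ∩ Beatriz ∩ Pita ∩ Freya: 08:55-09:15, 11:40-11:45.
Alice ∩ Noa ∩ Beatriz ∩ Pita ∩ Freya ∩ Ana: 08:55-09:15, 11:40-11:45.
So the common availability across everyone is 08:55-09:15, 11:40-11:45.
No common window is at least 30 minutes long.

none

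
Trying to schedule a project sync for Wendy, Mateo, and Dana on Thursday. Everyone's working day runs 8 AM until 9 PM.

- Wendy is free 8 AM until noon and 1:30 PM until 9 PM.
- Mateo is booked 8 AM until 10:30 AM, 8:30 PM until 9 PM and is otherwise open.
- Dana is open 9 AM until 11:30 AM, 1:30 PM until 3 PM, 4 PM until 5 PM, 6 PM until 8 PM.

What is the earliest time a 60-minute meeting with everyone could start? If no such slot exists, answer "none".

Wendy free: 08:00-12:00, 13:30-21:00.
Mateo free: 10:30-20:30 (invert busy blocks within the working day).
Dana free: 09:00-11:30, 13:30-15:00, 16:00-17:00, 18:00-20:00.
Wendy ∩ Mateo: 10:30-12:00, 13:30-20:30.
Wendy ∩ Mateo ∩ Dana: 10:30-11:30, 13:30-15:00, 16:00-17:00, 18:00-20:00.
Those are the intersection windows.
The first common window of at least 60 minutes is 10:30-11:30, so the earliest start is 10:30.

10:30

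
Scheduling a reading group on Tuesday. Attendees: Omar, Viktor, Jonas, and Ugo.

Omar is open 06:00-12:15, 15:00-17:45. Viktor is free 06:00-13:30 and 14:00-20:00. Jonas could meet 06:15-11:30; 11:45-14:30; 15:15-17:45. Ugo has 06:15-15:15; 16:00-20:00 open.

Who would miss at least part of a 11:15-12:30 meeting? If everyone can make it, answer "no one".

Jonas, Omar

Omar: not fully free for 11:15-12:30. Viktor: free for 11:15-12:30. Jonas: not fully free for 11:15-12:30. Ugo: free for 11:15-12:30.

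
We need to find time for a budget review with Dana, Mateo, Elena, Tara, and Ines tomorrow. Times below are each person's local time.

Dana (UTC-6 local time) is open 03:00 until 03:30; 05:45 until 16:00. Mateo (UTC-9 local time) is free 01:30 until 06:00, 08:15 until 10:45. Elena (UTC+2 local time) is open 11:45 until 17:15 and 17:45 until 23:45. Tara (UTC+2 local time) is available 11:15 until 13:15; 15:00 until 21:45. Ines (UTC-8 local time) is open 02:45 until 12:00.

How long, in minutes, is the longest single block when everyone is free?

150

Dana in UTC: 09:00-09:30, 11:45-22:00 (add 6h to convert from UTC-6).
Mateo in UTC: 10:30-15:00, 17:15-19:45 (add 9h to convert from UTC-9).
Elena in UTC: 09:45-15:15, 15:45-21:45 (subtract 2h to convert from UTC+2).
Tara in UTC: 09:15-11:15, 13:00-19:45 (subtract 2h to convert from UTC+2).
Ines in UTC: 10:45-20:00 (add 8h to convert from UTC-8).
Dana ∩ Mateo: 11:45-15:00, 17:15-19:45.
Dana ∩ Mateo ∩ Elena: 11:45-15:00, 17:15-19:45.
Dana ∩ Mateo ∩ Elena ∩ Tara: 13:00-15:00, 17:15-19:45.
Dana ∩ Mateo ∩ Elena ∩ Tara ∩ Ines: 13:00-15:00, 17:15-19:45.
So the common availability across everyone is 13:00-15:00, 17:15-19:45.
The longest is 17:15-19:45 at 150 minutes.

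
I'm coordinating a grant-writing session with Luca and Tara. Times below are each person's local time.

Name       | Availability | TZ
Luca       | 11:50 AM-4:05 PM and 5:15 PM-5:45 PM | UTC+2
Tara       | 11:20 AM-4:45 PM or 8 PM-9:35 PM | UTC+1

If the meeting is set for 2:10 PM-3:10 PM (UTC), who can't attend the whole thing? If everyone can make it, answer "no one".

Luca in UTC: 09:50-14:05, 15:15-15:45 (subtract 2h to convert from UTC+2).
Tara in UTC: 10:20-15:45, 19:00-20:35 (subtract 1h to convert from UTC+1).
Luca: not fully free for 14:10-15:10. Tara: free for 14:10-15:10.

Luca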